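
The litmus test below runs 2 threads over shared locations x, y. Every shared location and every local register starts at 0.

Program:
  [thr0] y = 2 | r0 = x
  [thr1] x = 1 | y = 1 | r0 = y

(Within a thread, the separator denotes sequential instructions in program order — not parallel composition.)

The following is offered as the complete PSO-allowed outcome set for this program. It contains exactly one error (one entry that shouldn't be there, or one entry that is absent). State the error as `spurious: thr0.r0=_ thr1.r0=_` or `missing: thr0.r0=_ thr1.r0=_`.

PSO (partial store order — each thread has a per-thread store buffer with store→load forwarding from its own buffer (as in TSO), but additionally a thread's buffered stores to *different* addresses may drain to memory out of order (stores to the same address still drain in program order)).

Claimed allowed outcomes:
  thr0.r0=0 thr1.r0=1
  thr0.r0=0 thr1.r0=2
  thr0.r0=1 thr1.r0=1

outcome vector order: (thr0.r0,thr1.r0)
under PSO → <0 1>; <0 2>; <1 1>; <1 2>
PSO∖claimed = {<1 2>}

missing: thr0.r0=1 thr1.r0=2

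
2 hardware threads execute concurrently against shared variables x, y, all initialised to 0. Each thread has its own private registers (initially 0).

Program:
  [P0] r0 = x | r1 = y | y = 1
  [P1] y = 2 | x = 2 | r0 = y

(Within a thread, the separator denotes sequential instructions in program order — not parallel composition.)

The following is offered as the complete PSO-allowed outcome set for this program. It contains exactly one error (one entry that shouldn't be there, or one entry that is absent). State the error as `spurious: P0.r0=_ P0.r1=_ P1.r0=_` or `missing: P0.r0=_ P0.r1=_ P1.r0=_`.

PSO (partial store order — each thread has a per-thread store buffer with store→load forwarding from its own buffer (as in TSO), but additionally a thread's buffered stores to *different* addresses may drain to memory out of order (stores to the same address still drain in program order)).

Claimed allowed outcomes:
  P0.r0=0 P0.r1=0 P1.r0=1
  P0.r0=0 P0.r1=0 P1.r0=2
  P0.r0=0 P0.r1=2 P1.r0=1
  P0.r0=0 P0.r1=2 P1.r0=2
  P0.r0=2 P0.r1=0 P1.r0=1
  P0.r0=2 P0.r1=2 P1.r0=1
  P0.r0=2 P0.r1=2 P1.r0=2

missing: P0.r0=2 P0.r1=0 P1.r0=2

outcome vector order: (P0.r0,P0.r1,P1.r0)
PSO (8): 001, 002, 021, 022, 201, 202, 221, 222
PSO∖claimed = {202}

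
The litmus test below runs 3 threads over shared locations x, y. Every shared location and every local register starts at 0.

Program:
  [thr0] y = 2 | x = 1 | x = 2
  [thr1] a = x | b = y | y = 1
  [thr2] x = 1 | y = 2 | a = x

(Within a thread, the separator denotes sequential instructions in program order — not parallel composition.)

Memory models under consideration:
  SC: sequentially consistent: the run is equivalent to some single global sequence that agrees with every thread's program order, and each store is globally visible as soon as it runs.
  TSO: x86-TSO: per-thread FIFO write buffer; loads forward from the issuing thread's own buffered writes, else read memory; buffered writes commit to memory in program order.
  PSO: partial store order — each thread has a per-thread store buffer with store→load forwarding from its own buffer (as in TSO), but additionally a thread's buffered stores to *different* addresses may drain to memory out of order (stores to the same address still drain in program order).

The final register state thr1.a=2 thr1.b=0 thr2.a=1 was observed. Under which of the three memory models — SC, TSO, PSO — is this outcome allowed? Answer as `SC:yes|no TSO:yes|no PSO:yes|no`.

outcome vector order: (thr1.a,thr1.b,thr2.a)
SC (10): 001 002 021 022 101 102 121 122 221 222
TSO (10): 001 002 021 022 101 102 121 122 221 222
PSO (12): 001 002 021 022 101 102 121 122 201 202 221 222
target 201 ∈ {PSO}

SC:no TSO:no PSO:yes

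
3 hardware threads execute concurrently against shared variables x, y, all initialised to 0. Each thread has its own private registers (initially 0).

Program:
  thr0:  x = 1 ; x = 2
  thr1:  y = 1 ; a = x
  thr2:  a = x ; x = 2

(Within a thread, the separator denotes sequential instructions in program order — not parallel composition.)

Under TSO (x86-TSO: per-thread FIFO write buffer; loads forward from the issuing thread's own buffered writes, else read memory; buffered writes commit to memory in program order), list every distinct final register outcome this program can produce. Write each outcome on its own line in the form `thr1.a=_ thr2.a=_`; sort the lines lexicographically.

thr1.a=0 thr2.a=0
thr1.a=0 thr2.a=1
thr1.a=0 thr2.a=2
thr1.a=1 thr2.a=0
thr1.a=1 thr2.a=1
thr1.a=1 thr2.a=2
thr1.a=2 thr2.a=0
thr1.a=2 thr2.a=1
thr1.a=2 thr2.a=2

outcome vector order: (thr1.a,thr2.a)
|TSO outcomes| = 9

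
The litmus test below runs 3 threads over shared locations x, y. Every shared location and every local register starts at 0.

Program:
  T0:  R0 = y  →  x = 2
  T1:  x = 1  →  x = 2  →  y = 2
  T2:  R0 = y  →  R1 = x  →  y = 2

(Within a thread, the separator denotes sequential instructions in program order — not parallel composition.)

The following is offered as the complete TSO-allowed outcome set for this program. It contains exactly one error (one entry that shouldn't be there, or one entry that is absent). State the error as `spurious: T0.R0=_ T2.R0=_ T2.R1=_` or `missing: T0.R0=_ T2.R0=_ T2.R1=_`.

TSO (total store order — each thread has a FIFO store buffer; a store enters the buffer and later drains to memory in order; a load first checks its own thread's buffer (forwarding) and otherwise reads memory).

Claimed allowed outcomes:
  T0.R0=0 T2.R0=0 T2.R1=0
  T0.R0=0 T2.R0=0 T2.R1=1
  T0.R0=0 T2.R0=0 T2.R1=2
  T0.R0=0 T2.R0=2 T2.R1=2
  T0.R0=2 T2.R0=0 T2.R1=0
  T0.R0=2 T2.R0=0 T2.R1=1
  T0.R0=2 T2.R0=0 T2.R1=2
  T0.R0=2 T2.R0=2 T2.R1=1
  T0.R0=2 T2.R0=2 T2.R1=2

outcome vector order: (T0.R0,T2.R0,T2.R1)
under TSO → <0 0 0> <0 0 1> <0 0 2> <0 2 2> <2 0 0> <2 0 1> <2 0 2> <2 2 2>
claimed∖TSO = {<2 2 1>}

spurious: T0.R0=2 T2.R0=2 T2.R1=1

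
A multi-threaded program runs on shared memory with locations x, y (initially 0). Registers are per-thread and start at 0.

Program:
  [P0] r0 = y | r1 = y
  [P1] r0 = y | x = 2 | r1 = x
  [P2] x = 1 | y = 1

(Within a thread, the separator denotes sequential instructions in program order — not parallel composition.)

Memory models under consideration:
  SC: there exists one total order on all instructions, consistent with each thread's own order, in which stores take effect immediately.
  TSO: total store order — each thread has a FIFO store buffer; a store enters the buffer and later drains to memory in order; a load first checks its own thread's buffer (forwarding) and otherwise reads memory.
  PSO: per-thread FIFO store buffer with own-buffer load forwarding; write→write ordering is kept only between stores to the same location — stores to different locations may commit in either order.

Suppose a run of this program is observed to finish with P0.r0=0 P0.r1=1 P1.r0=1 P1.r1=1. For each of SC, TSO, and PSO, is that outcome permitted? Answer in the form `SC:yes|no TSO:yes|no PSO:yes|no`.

outcome vector order: (P0.r0,P0.r1,P1.r0,P1.r1)
[SC] allowed = {0001; 0002; 0012; 0101; 0102; 0112; 1101; 1102; 1112}
[TSO] allowed = {0001; 0002; 0012; 0101; 0102; 0112; 1101; 1102; 1112}
[PSO] allowed = {0001; 0002; 0011; 0012; 0101; 0102; 0111; 0112; 1101; 1102; 1111; 1112}
target 0111 ∈ {PSO}

SC:no TSO:no PSO:yes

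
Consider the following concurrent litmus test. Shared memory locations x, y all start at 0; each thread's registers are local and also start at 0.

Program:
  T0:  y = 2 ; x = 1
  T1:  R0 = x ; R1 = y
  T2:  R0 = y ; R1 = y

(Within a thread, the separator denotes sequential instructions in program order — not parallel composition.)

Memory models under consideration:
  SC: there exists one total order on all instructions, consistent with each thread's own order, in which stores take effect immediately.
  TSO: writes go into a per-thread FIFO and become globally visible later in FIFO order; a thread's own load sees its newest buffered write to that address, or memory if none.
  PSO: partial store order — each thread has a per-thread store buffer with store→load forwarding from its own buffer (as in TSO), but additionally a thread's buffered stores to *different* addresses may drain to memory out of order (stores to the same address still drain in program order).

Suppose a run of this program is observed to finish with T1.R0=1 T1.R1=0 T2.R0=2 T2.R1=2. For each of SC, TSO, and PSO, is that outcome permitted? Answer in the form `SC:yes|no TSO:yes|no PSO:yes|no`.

outcome vector order: (T1.R0,T1.R1,T2.R0,T2.R1)
under SC → 0/0/0/0; 0/0/0/2; 0/0/2/2; 0/2/0/0; 0/2/0/2; 0/2/2/2; 1/2/0/0; 1/2/0/2; 1/2/2/2
under TSO → 0/0/0/0; 0/0/0/2; 0/0/2/2; 0/2/0/0; 0/2/0/2; 0/2/2/2; 1/2/0/0; 1/2/0/2; 1/2/2/2
under PSO → 0/0/0/0; 0/0/0/2; 0/0/2/2; 0/2/0/0; 0/2/0/2; 0/2/2/2; 1/0/0/0; 1/0/0/2; 1/0/2/2; 1/2/0/0; 1/2/0/2; 1/2/2/2
target 1/0/2/2 ∈ {PSO}

SC:no TSO:no PSO:yes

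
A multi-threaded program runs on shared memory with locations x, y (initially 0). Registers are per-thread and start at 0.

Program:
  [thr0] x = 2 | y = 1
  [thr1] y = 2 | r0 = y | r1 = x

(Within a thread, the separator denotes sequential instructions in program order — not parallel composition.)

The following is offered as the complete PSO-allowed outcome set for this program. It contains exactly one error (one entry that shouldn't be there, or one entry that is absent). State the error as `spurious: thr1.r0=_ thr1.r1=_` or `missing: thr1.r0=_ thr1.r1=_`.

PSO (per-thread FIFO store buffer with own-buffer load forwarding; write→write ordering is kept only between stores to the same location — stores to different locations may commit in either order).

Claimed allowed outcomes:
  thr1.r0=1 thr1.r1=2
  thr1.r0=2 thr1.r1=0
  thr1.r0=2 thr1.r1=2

missing: thr1.r0=1 thr1.r1=0

outcome vector order: (thr1.r0,thr1.r1)
PSO: 4 outcomes — {10 12 20 22}
PSO∖claimed = {10}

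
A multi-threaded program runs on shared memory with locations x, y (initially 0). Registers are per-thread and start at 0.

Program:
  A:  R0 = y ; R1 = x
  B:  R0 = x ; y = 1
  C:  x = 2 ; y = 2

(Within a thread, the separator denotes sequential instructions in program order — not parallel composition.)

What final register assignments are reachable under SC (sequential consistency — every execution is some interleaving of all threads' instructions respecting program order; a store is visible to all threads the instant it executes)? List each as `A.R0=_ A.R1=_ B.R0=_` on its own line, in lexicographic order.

outcome vector order: (A.R0,A.R1,B.R0)
|SC outcomes| = 9

A.R0=0 A.R1=0 B.R0=0
A.R0=0 A.R1=0 B.R0=2
A.R0=0 A.R1=2 B.R0=0
A.R0=0 A.R1=2 B.R0=2
A.R0=1 A.R1=0 B.R0=0
A.R0=1 A.R1=2 B.R0=0
A.R0=1 A.R1=2 B.R0=2
A.R0=2 A.R1=2 B.R0=0
A.R0=2 A.R1=2 B.R0=2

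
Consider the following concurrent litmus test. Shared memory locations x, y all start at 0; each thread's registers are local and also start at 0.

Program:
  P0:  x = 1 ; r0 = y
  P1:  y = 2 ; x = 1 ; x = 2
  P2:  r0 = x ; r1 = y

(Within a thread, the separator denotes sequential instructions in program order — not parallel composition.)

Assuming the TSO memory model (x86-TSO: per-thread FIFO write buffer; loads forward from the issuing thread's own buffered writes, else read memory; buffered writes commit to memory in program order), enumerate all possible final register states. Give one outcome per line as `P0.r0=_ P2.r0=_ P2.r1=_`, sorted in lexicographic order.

P0.r0=0 P2.r0=0 P2.r1=0
P0.r0=0 P2.r0=0 P2.r1=2
P0.r0=0 P2.r0=1 P2.r1=0
P0.r0=0 P2.r0=1 P2.r1=2
P0.r0=0 P2.r0=2 P2.r1=2
P0.r0=2 P2.r0=0 P2.r1=0
P0.r0=2 P2.r0=0 P2.r1=2
P0.r0=2 P2.r0=1 P2.r1=0
P0.r0=2 P2.r0=1 P2.r1=2
P0.r0=2 P2.r0=2 P2.r1=2

outcome vector order: (P0.r0,P2.r0,P2.r1)
|TSO outcomes| = 10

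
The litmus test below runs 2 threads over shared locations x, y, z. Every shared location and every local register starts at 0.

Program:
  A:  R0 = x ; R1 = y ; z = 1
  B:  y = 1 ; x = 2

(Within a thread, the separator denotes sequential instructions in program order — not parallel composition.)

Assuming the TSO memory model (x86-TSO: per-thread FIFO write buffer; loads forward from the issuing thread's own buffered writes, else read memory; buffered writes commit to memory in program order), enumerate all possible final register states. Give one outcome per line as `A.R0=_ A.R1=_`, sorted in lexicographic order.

A.R0=0 A.R1=0
A.R0=0 A.R1=1
A.R0=2 A.R1=1

outcome vector order: (A.R0,A.R1)
|TSO outcomes| = 3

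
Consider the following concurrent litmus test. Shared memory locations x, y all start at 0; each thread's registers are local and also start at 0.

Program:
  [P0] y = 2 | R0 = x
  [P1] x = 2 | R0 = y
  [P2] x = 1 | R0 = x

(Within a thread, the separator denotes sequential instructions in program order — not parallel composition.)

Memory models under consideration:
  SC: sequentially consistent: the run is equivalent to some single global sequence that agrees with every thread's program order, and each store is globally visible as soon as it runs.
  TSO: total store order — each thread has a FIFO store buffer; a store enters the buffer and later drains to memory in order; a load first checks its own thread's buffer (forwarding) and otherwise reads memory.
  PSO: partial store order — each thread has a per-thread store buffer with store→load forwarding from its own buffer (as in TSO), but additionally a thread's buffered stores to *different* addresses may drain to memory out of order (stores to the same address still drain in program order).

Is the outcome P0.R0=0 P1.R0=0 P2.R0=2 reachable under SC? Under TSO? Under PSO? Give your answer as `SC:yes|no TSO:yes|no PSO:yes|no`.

outcome vector order: (P0.R0,P1.R0,P2.R0)
SC (9): 021; 022; 101; 121; 122; 201; 202; 221; 222
TSO (12): 001; 002; 021; 022; 101; 102; 121; 122; 201; 202; 221; 222
PSO (12): 001; 002; 021; 022; 101; 102; 121; 122; 201; 202; 221; 222
target 002 ∈ {TSO,PSO}

SC:no TSO:yes PSO:yes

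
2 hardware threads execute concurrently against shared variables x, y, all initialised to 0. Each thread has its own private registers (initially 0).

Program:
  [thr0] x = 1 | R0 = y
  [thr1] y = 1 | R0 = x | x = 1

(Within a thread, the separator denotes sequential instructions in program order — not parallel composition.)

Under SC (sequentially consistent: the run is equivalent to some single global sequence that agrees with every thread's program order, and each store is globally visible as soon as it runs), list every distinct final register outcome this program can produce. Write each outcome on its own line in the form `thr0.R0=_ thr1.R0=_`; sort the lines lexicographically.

outcome vector order: (thr0.R0,thr1.R0)
|SC outcomes| = 3

thr0.R0=0 thr1.R0=1
thr0.R0=1 thr1.R0=0
thr0.R0=1 thr1.R0=1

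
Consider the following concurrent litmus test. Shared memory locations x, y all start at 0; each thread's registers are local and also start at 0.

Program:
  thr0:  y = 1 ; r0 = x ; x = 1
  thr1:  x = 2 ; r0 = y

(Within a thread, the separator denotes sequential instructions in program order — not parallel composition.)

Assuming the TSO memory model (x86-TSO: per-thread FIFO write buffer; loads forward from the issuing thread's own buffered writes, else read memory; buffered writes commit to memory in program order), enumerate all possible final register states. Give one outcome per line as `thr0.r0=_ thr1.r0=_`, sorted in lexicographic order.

thr0.r0=0 thr1.r0=0
thr0.r0=0 thr1.r0=1
thr0.r0=2 thr1.r0=0
thr0.r0=2 thr1.r0=1

outcome vector order: (thr0.r0,thr1.r0)
|TSO outcomes| = 4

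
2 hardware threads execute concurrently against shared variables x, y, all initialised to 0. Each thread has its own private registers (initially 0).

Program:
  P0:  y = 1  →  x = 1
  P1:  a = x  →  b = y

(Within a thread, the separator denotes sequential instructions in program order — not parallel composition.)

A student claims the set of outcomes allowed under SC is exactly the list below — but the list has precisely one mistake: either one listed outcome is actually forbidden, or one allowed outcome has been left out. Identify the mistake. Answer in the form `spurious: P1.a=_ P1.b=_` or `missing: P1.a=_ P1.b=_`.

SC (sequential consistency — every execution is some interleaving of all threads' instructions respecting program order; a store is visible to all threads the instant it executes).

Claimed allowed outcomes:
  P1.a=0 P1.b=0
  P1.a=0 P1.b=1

missing: P1.a=1 P1.b=1

outcome vector order: (P1.a,P1.b)
under SC → 00 01 11
SC∖claimed = {11}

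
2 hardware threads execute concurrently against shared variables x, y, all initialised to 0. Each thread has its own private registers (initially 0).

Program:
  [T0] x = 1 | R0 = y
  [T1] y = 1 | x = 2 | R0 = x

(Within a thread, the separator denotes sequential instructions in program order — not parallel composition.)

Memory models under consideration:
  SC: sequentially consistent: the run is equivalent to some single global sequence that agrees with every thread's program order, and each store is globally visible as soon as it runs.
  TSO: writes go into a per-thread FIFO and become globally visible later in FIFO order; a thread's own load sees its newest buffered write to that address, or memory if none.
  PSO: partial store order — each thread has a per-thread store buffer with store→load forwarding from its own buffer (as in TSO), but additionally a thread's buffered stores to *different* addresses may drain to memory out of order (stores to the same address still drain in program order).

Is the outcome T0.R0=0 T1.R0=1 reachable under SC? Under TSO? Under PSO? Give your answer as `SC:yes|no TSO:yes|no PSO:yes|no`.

outcome vector order: (T0.R0,T1.R0)
SC (3): 02, 11, 12
TSO (4): 01, 02, 11, 12
PSO (4): 01, 02, 11, 12
target 01 ∈ {TSO,PSO}

SC:no TSO:yes PSO:yes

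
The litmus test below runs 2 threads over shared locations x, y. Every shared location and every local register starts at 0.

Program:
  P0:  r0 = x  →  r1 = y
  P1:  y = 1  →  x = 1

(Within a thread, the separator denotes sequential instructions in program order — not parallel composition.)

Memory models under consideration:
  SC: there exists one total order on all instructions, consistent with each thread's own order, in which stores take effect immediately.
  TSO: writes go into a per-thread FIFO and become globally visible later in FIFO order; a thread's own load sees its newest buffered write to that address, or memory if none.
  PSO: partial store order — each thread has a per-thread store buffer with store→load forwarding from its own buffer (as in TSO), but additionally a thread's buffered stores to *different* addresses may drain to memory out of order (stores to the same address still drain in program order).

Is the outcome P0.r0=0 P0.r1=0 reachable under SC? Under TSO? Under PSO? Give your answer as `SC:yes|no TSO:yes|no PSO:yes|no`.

outcome vector order: (P0.r0,P0.r1)
under SC → 00, 01, 11
under TSO → 00, 01, 11
under PSO → 00, 01, 10, 11
target 00 ∈ {SC,TSO,PSO}

SC:yes TSO:yes PSO:yes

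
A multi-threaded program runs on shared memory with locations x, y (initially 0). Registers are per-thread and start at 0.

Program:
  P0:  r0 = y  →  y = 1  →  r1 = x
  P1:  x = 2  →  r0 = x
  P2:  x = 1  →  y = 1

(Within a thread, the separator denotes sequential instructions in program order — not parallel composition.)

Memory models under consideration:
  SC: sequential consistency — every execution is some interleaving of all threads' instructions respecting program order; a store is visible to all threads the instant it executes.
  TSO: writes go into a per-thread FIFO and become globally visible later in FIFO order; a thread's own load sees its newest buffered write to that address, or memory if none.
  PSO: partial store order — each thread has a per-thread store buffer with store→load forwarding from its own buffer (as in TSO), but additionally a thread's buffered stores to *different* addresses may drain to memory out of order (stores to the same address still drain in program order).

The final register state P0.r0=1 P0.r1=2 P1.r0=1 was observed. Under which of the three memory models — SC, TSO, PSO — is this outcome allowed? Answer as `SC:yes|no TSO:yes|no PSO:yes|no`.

outcome vector order: (P0.r0,P0.r1,P1.r0)
under SC → <0 0 1>, <0 0 2>, <0 1 1>, <0 1 2>, <0 2 1>, <0 2 2>, <1 1 1>, <1 1 2>, <1 2 2>
under TSO → <0 0 1>, <0 0 2>, <0 1 1>, <0 1 2>, <0 2 1>, <0 2 2>, <1 1 1>, <1 1 2>, <1 2 2>
under PSO → <0 0 1>, <0 0 2>, <0 1 1>, <0 1 2>, <0 2 1>, <0 2 2>, <1 0 1>, <1 0 2>, <1 1 1>, <1 1 2>, <1 2 1>, <1 2 2>
target <1 2 1> ∈ {PSO}

SC:no TSO:no PSO:yes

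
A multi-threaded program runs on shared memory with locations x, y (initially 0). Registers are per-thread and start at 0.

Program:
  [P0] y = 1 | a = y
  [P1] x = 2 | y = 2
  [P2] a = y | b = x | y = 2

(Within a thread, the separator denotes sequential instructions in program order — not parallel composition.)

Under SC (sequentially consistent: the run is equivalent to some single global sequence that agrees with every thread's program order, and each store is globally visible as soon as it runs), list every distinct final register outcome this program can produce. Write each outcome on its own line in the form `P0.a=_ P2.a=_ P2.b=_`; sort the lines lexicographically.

outcome vector order: (P0.a,P2.a,P2.b)
|SC outcomes| = 10

P0.a=1 P2.a=0 P2.b=0
P0.a=1 P2.a=0 P2.b=2
P0.a=1 P2.a=1 P2.b=0
P0.a=1 P2.a=1 P2.b=2
P0.a=1 P2.a=2 P2.b=2
P0.a=2 P2.a=0 P2.b=0
P0.a=2 P2.a=0 P2.b=2
P0.a=2 P2.a=1 P2.b=0
P0.a=2 P2.a=1 P2.b=2
P0.a=2 P2.a=2 P2.b=2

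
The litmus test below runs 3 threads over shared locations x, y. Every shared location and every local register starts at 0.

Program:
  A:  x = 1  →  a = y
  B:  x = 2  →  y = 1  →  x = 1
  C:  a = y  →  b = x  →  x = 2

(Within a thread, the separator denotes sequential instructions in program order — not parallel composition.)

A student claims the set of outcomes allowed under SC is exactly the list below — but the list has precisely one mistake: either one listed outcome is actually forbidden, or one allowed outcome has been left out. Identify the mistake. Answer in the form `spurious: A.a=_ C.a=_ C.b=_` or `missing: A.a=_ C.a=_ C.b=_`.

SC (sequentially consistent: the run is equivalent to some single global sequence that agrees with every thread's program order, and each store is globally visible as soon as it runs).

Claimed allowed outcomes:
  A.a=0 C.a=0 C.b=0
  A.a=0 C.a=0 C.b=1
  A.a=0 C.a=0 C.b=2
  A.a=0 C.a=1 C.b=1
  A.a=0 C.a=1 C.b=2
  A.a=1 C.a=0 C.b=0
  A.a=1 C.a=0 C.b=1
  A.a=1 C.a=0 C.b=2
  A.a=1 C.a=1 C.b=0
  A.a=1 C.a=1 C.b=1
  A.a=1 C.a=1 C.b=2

spurious: A.a=1 C.a=1 C.b=0

outcome vector order: (A.a,C.a,C.b)
[SC] allowed = {0/0/0; 0/0/1; 0/0/2; 0/1/1; 0/1/2; 1/0/0; 1/0/1; 1/0/2; 1/1/1; 1/1/2}
claimed∖SC = {1/1/0}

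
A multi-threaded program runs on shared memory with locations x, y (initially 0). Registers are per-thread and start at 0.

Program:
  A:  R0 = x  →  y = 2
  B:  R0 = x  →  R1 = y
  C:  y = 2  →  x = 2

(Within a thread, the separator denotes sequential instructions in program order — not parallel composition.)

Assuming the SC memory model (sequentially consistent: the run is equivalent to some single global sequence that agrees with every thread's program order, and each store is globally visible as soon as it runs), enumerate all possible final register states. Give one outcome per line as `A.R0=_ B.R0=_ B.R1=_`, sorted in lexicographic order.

A.R0=0 B.R0=0 B.R1=0
A.R0=0 B.R0=0 B.R1=2
A.R0=0 B.R0=2 B.R1=2
A.R0=2 B.R0=0 B.R1=0
A.R0=2 B.R0=0 B.R1=2
A.R0=2 B.R0=2 B.R1=2

outcome vector order: (A.R0,B.R0,B.R1)
|SC outcomes| = 6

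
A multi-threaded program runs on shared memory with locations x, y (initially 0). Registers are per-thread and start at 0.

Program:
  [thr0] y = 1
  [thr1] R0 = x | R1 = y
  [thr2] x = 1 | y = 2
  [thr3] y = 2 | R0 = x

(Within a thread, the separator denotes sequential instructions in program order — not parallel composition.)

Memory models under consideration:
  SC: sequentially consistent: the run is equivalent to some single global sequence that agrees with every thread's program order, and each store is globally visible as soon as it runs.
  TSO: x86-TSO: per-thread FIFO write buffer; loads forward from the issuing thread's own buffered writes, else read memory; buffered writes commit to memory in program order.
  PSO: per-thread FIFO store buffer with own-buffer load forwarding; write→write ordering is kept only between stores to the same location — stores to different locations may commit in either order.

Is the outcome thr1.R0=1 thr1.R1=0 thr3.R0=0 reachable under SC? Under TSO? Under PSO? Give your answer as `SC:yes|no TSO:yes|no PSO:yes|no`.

outcome vector order: (thr1.R0,thr1.R1,thr3.R0)
SC: 11 outcomes — {<0 0 0>; <0 0 1>; <0 1 0>; <0 1 1>; <0 2 0>; <0 2 1>; <1 0 1>; <1 1 0>; <1 1 1>; <1 2 0>; <1 2 1>}
TSO: 12 outcomes — {<0 0 0>; <0 0 1>; <0 1 0>; <0 1 1>; <0 2 0>; <0 2 1>; <1 0 0>; <1 0 1>; <1 1 0>; <1 1 1>; <1 2 0>; <1 2 1>}
PSO: 12 outcomes — {<0 0 0>; <0 0 1>; <0 1 0>; <0 1 1>; <0 2 0>; <0 2 1>; <1 0 0>; <1 0 1>; <1 1 0>; <1 1 1>; <1 2 0>; <1 2 1>}
target <1 0 0> ∈ {TSO,PSO}

SC:no TSO:yes PSO:yes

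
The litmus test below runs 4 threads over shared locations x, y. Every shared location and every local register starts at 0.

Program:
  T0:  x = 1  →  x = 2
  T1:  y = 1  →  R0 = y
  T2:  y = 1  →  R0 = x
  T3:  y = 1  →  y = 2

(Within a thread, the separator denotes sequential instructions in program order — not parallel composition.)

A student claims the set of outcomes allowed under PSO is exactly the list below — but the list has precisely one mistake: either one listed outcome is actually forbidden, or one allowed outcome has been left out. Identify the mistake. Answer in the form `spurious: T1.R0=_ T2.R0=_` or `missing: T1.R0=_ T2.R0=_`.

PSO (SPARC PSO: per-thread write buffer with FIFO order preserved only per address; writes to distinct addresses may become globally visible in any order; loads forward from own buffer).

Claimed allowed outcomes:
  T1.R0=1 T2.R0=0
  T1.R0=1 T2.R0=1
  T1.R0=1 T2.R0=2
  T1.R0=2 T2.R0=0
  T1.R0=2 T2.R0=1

outcome vector order: (T1.R0,T2.R0)
PSO (6): 1/0; 1/1; 1/2; 2/0; 2/1; 2/2
PSO∖claimed = {2/2}

missing: T1.R0=2 T2.R0=2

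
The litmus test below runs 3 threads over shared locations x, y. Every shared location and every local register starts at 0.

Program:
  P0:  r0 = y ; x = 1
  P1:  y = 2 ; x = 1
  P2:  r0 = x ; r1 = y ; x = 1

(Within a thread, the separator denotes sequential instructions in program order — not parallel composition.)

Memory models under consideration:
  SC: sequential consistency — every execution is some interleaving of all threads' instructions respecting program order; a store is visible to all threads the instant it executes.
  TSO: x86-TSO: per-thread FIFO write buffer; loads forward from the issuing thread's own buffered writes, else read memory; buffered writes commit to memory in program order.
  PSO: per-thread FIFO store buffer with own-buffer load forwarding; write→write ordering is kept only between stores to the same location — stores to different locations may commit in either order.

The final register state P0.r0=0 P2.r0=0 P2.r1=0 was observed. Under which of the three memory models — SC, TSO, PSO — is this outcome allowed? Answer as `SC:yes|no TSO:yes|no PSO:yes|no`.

SC:yes TSO:yes PSO:yes

outcome vector order: (P0.r0,P2.r0,P2.r1)
SC (7): 0/0/0 0/0/2 0/1/0 0/1/2 2/0/0 2/0/2 2/1/2
TSO (7): 0/0/0 0/0/2 0/1/0 0/1/2 2/0/0 2/0/2 2/1/2
PSO (8): 0/0/0 0/0/2 0/1/0 0/1/2 2/0/0 2/0/2 2/1/0 2/1/2
target 0/0/0 ∈ {SC,TSO,PSO}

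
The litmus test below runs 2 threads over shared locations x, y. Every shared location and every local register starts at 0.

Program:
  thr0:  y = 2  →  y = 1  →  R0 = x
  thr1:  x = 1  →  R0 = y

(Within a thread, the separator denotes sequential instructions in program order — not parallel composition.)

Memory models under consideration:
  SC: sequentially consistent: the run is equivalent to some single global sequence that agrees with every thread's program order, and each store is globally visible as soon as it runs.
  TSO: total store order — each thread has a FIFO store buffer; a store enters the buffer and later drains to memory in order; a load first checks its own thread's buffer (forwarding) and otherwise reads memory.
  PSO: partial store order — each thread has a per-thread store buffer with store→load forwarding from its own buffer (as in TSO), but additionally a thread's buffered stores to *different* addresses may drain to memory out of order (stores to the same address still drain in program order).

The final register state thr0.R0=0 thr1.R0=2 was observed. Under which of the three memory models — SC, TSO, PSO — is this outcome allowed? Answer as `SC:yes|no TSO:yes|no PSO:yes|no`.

outcome vector order: (thr0.R0,thr1.R0)
SC: 4 outcomes — {<0 1>; <1 0>; <1 1>; <1 2>}
TSO: 6 outcomes — {<0 0>; <0 1>; <0 2>; <1 0>; <1 1>; <1 2>}
PSO: 6 outcomes — {<0 0>; <0 1>; <0 2>; <1 0>; <1 1>; <1 2>}
target <0 2> ∈ {TSO,PSO}

SC:no TSO:yes PSO:yes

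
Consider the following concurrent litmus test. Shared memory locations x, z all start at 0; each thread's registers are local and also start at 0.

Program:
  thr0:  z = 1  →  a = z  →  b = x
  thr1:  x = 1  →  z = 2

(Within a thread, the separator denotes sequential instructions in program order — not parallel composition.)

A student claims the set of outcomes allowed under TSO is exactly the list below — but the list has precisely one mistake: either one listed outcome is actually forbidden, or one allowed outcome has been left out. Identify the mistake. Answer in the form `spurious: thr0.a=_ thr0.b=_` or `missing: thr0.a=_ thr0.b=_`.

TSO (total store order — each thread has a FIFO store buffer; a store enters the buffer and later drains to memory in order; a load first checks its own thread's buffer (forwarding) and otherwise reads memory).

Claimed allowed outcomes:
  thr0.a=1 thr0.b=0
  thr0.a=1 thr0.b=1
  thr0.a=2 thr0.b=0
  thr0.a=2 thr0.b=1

outcome vector order: (thr0.a,thr0.b)
TSO (3): (1,0), (1,1), (2,1)
claimed∖TSO = {(2,0)}

spurious: thr0.a=2 thr0.b=0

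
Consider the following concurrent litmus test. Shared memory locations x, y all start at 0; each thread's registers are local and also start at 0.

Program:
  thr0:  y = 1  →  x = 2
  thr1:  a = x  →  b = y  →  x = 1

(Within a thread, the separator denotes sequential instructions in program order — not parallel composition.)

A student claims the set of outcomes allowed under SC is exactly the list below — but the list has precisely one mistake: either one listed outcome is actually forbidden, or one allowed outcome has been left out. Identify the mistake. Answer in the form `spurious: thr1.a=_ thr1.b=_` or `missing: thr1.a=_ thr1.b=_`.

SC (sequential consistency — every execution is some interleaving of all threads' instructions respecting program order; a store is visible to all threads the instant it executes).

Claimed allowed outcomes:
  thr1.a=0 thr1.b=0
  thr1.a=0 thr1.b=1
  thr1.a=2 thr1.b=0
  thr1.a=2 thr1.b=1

spurious: thr1.a=2 thr1.b=0

outcome vector order: (thr1.a,thr1.b)
SC: 3 outcomes — {0/0 0/1 2/1}
claimed∖SC = {2/0}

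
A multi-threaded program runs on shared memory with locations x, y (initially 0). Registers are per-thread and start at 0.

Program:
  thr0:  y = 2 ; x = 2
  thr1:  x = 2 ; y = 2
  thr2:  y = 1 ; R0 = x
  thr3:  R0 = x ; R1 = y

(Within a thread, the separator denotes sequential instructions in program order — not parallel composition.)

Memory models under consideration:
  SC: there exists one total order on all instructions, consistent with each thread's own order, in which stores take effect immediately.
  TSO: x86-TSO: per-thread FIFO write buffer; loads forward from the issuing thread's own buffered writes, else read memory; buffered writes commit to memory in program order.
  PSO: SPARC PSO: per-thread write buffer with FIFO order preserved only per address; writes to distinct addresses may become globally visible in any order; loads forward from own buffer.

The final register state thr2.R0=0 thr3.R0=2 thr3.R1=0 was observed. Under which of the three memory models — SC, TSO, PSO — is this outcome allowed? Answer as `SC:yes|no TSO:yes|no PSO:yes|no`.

outcome vector order: (thr2.R0,thr3.R0,thr3.R1)
SC (11): 0/0/0, 0/0/1, 0/0/2, 0/2/1, 0/2/2, 2/0/0, 2/0/1, 2/0/2, 2/2/0, 2/2/1, 2/2/2
TSO (12): 0/0/0, 0/0/1, 0/0/2, 0/2/0, 0/2/1, 0/2/2, 2/0/0, 2/0/1, 2/0/2, 2/2/0, 2/2/1, 2/2/2
PSO (12): 0/0/0, 0/0/1, 0/0/2, 0/2/0, 0/2/1, 0/2/2, 2/0/0, 2/0/1, 2/0/2, 2/2/0, 2/2/1, 2/2/2
target 0/2/0 ∈ {TSO,PSO}

SC:no TSO:yes PSO:yes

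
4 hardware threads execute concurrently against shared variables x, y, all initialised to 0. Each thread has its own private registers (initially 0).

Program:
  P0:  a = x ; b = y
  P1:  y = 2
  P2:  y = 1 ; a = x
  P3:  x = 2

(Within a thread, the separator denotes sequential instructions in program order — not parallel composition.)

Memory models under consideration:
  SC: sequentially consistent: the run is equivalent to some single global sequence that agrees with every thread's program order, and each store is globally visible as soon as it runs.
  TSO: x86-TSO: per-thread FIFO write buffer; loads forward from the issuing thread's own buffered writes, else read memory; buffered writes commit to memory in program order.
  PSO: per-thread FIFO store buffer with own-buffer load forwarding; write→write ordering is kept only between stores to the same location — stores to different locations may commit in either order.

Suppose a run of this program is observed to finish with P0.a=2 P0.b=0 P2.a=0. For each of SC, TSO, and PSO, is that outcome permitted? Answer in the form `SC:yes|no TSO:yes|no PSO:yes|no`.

SC:no TSO:yes PSO:yes

outcome vector order: (P0.a,P0.b,P2.a)
under SC → <0 0 0>, <0 0 2>, <0 1 0>, <0 1 2>, <0 2 0>, <0 2 2>, <2 0 2>, <2 1 0>, <2 1 2>, <2 2 0>, <2 2 2>
under TSO → <0 0 0>, <0 0 2>, <0 1 0>, <0 1 2>, <0 2 0>, <0 2 2>, <2 0 0>, <2 0 2>, <2 1 0>, <2 1 2>, <2 2 0>, <2 2 2>
under PSO → <0 0 0>, <0 0 2>, <0 1 0>, <0 1 2>, <0 2 0>, <0 2 2>, <2 0 0>, <2 0 2>, <2 1 0>, <2 1 2>, <2 2 0>, <2 2 2>
target <2 0 0> ∈ {TSO,PSO}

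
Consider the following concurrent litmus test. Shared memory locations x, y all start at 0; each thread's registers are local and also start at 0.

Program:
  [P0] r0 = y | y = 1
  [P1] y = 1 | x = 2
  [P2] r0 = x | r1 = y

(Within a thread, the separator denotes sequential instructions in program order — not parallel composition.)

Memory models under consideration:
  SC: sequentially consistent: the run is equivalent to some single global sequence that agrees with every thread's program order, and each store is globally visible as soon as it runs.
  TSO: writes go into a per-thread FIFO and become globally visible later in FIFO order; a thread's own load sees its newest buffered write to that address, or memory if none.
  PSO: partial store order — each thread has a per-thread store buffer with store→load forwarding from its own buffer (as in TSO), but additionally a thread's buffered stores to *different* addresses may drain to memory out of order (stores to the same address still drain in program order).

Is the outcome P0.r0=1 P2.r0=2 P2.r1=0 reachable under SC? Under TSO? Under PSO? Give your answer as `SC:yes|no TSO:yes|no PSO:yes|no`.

outcome vector order: (P0.r0,P2.r0,P2.r1)
SC (6): <0 0 0>; <0 0 1>; <0 2 1>; <1 0 0>; <1 0 1>; <1 2 1>
TSO (6): <0 0 0>; <0 0 1>; <0 2 1>; <1 0 0>; <1 0 1>; <1 2 1>
PSO (8): <0 0 0>; <0 0 1>; <0 2 0>; <0 2 1>; <1 0 0>; <1 0 1>; <1 2 0>; <1 2 1>
target <1 2 0> ∈ {PSO}

SC:no TSO:no PSO:yes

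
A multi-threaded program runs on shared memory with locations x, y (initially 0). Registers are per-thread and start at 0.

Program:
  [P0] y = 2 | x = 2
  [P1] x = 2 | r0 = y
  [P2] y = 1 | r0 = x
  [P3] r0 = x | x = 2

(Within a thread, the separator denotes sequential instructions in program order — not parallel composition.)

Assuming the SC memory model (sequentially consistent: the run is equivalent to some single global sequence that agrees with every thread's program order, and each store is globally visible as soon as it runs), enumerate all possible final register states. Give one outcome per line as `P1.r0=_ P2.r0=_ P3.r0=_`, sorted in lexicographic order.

P1.r0=0 P2.r0=2 P3.r0=0
P1.r0=0 P2.r0=2 P3.r0=2
P1.r0=1 P2.r0=0 P3.r0=0
P1.r0=1 P2.r0=0 P3.r0=2
P1.r0=1 P2.r0=2 P3.r0=0
P1.r0=1 P2.r0=2 P3.r0=2
P1.r0=2 P2.r0=0 P3.r0=0
P1.r0=2 P2.r0=0 P3.r0=2
P1.r0=2 P2.r0=2 P3.r0=0
P1.r0=2 P2.r0=2 P3.r0=2

outcome vector order: (P1.r0,P2.r0,P3.r0)
|SC outcomes| = 10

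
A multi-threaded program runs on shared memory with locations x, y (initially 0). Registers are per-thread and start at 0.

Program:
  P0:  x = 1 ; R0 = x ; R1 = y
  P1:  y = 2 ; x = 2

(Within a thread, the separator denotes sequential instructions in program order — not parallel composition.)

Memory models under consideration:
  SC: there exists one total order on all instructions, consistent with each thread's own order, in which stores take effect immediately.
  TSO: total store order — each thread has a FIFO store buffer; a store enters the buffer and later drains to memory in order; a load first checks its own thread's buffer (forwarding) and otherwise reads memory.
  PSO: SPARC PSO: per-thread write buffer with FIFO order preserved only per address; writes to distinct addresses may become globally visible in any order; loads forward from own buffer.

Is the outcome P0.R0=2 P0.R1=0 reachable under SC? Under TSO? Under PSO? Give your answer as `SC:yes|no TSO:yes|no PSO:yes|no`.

SC:no TSO:no PSO:yes

outcome vector order: (P0.R0,P0.R1)
[SC] allowed = {1/0 1/2 2/2}
[TSO] allowed = {1/0 1/2 2/2}
[PSO] allowed = {1/0 1/2 2/0 2/2}
target 2/0 ∈ {PSO}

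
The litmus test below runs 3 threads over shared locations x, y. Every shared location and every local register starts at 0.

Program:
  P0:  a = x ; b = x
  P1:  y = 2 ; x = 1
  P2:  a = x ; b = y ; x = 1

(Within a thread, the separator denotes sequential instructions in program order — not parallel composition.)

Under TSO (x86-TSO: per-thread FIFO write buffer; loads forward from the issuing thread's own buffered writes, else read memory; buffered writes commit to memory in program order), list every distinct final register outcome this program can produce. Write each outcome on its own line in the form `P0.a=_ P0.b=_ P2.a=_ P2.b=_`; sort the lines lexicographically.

P0.a=0 P0.b=0 P2.a=0 P2.b=0
P0.a=0 P0.b=0 P2.a=0 P2.b=2
P0.a=0 P0.b=0 P2.a=1 P2.b=2
P0.a=0 P0.b=1 P2.a=0 P2.b=0
P0.a=0 P0.b=1 P2.a=0 P2.b=2
P0.a=0 P0.b=1 P2.a=1 P2.b=2
P0.a=1 P0.b=1 P2.a=0 P2.b=0
P0.a=1 P0.b=1 P2.a=0 P2.b=2
P0.a=1 P0.b=1 P2.a=1 P2.b=2

outcome vector order: (P0.a,P0.b,P2.a,P2.b)
|TSO outcomes| = 9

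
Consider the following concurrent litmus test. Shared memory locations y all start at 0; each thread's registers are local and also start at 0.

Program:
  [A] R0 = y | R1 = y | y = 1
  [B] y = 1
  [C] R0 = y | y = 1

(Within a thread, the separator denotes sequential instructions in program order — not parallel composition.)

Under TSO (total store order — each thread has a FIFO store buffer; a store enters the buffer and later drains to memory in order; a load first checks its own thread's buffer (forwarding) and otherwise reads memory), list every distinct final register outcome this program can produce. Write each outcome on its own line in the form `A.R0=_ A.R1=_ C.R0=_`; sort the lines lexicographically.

A.R0=0 A.R1=0 C.R0=0
A.R0=0 A.R1=0 C.R0=1
A.R0=0 A.R1=1 C.R0=0
A.R0=0 A.R1=1 C.R0=1
A.R0=1 A.R1=1 C.R0=0
A.R0=1 A.R1=1 C.R0=1

outcome vector order: (A.R0,A.R1,C.R0)
|TSO outcomes| = 6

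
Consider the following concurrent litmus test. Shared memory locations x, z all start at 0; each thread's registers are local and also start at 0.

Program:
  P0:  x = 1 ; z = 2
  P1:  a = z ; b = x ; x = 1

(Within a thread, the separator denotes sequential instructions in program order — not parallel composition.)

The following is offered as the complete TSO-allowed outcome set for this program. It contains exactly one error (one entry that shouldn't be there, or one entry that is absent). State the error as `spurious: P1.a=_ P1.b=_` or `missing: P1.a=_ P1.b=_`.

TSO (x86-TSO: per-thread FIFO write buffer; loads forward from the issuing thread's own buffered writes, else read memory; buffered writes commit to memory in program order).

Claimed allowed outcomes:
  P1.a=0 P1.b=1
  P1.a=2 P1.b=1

missing: P1.a=0 P1.b=0

outcome vector order: (P1.a,P1.b)
TSO (3): 0/0 0/1 2/1
TSO∖claimed = {0/0}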